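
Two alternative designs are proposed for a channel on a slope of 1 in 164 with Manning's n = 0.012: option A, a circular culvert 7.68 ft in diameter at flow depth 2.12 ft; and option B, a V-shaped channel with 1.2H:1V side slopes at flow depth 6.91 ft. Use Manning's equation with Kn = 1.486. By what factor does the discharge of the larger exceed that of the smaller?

9.22

Channel A: For a circular section of diameter D = 7.68 ft at depth y = 2.12 ft, the central angle is θ = 2 arccos(1 − 2y/D) = 2.213 rad. Then A = (D²/8)(θ − sin θ) = 10.41 ft² and P = Dθ/2 = 8.497 ft. Hydraulic radius R = A/P = 10.41/8.497 = 1.225 ft. Q_A = (1.486/0.012)·10.41·1.225^(2/3)·√0.006098 = 115.2 ft³/s.
Channel B: For a triangular section with side slope z = 1.2: A = zy² = 1.2×6.91² = 57.3 ft²; P = 2y√(1+z²) = 2×6.91×1.562 = 21.59 ft. Hydraulic radius R = A/P = 57.3/21.59 = 2.654 ft. Q_B = (1.486/0.012)·57.3·2.654^(2/3)·√0.006098 = 1062 ft³/s.
The larger discharge is 1062 ft³/s and the smaller is 115.2 ft³/s; the ratio is 9.22.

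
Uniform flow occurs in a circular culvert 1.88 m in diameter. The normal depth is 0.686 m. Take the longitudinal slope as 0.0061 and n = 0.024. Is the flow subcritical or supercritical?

For a circular section of diameter D = 1.88 m at depth y = 0.686 m, the central angle is θ = 2 arccos(1 − 2y/D) = 2.594 rad. Then A = (D²/8)(θ − sin θ) = 0.9163 m² and P = Dθ/2 = 2.439 m.
Hydraulic radius R = A/P = 0.9163/2.439 = 0.3757 m.
V = (1/n) R^(2/3) √S = (1/0.024) × 0.3757^(2/3) × √0.0061 = 1.695 m/s. Hydraulic depth D_h = A/T = 0.9163/1.81 = 0.5062 m.
Froude number Fr = V/√(g·D_h) = 1.695/√(9.81×0.5062) = 0.76, which is less than 1, so the flow is subcritical.

subcritical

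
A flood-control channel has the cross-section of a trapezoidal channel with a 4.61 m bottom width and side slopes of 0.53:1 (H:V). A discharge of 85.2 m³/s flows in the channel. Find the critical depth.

At critical depth, Q² T / (g A³) = 1, i.e. A³/T = Q²/g = 85.2²/9.81 = 740.
Try y = 3.45 m: A³/T = 1326 — high.
Try y = 2.9 m: A³/T = 737.2 — close enough.

y_c = 2.9 m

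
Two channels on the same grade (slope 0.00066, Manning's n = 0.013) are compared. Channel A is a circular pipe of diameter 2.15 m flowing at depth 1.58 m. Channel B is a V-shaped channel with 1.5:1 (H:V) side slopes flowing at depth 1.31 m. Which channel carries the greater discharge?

channel A

Channel A: For a circular section of diameter D = 2.15 m at depth y = 1.58 m, the central angle is θ = 2 arccos(1 − 2y/D) = 4.12 rad. Then A = (D²/8)(θ − sin θ) = 2.86 m² and P = Dθ/2 = 4.429 m. Hydraulic radius R = A/P = 2.86/4.429 = 0.6457 m. Q_A = (1/0.013)·2.86·0.6457^(2/3)·√0.00066 = 4.222 m³/s.
Channel B: For a triangular section with side slope z = 1.5: A = zy² = 1.5×1.31² = 2.574 m²; P = 2y√(1+z²) = 2×1.31×1.803 = 4.723 m. Hydraulic radius R = A/P = 2.574/4.723 = 0.545 m. Q_B = (1/0.013)·2.574·0.545^(2/3)·√0.00066 = 3.394 m³/s.
Q_A = 4.222 m³/s vs Q_B = 3.394 m³/s, so channel A carries more.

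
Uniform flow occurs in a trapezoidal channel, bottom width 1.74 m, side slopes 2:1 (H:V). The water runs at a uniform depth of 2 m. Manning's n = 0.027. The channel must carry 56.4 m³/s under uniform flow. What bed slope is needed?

With bottom width b = 1.74 m and side slope z = 2: A = (b + zy)y = (1.74 + 2×2)×2 = 11.48 m²; P = b + 2y√(1+z²) = 1.74 + 2×2×2.236 = 10.68 m.
Hydraulic radius R = A/P = 11.48/10.68 = 1.074 m.
From Manning's equation, S = [nQ / (1 A R^(2/3))]² = [0.027 × 56.4 / (1 × 11.48 × 1.074^(2/3))]² = 0.016.

S = 0.016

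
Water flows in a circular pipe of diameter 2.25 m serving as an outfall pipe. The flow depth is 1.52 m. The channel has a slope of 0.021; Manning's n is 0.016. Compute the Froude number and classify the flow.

supercritical

For a circular section of diameter D = 2.25 m at depth y = 1.52 m, the central angle is θ = 2 arccos(1 − 2y/D) = 3.859 rad. Then A = (D²/8)(θ − sin θ) = 2.858 m² and P = Dθ/2 = 4.341 m.
Hydraulic radius R = A/P = 2.858/4.341 = 0.6583 m.
V = (1/n) R^(2/3) √S = (1/0.016) × 0.6583^(2/3) × √0.021 = 6.854 m/s. Hydraulic depth D_h = A/T = 2.858/2.107 = 1.357 m.
Froude number Fr = V/√(g·D_h) = 6.854/√(9.81×1.357) = 1.88, which is greater than 1, so the flow is supercritical.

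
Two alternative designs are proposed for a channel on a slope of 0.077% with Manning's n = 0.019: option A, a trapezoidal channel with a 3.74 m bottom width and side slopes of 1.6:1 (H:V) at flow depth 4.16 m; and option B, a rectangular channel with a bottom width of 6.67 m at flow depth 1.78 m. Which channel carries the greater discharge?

channel A

Channel A: With bottom width b = 3.74 m and side slope z = 1.6: A = (b + zy)y = (3.74 + 1.6×4.16)×4.16 = 43.25 m²; P = b + 2y√(1+z²) = 3.74 + 2×4.16×1.887 = 19.44 m. Hydraulic radius R = A/P = 43.25/19.44 = 2.225 m. Q_A = (1/0.019)·43.25·2.225^(2/3)·√0.00077 = 107.6 m³/s.
Channel B: Flow area A = b·y = 6.67 × 1.78 = 11.87 m². Wetted perimeter P = b + 2y = 6.67 + 2×1.78 = 10.23 m. Hydraulic radius R = A/P = 11.87/10.23 = 1.161 m. Q_B = (1/0.019)·11.87·1.161^(2/3)·√0.00077 = 19.15 m³/s.
Q_A = 107.6 m³/s vs Q_B = 19.15 m³/s, so channel A carries more.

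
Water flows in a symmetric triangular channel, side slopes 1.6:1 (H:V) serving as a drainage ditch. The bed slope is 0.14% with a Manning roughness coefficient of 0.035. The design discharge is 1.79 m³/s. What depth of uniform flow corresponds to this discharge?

Manning's equation rearranged: A R^(2/3) = nQ / (1·√S) = 0.035 × 1.79 / (√0.0014) = 1.674.
Trying y = 0.974 m: A R^(2/3) = 0.8418 — low.
Trying y = 1.53 m: A R^(2/3) = 2.807 — high.
Trying y = 1.26 m: A R^(2/3) = 1.672 — ≈ 1.674.

y_n = 1.26 m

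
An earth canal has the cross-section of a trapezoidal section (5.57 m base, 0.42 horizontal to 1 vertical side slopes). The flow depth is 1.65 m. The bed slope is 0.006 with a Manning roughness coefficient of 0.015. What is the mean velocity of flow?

With bottom width b = 5.57 m and side slope z = 0.42: A = (b + zy)y = (5.57 + 0.42×1.65)×1.65 = 10.33 m²; P = b + 2y√(1+z²) = 5.57 + 2×1.65×1.085 = 9.149 m.
Hydraulic radius R = A/P = 10.33/9.149 = 1.129 m.
From Manning's equation, V = (1/n) R^(2/3) S^(1/2) = (1/0.015) × 1.129^(2/3) × 0.006^(1/2) = 5.6 m/s.

V = 5.6 m/s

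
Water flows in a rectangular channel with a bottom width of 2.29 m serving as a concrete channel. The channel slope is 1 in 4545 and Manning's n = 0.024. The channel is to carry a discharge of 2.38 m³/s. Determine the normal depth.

Manning's equation rearranged: A R^(2/3) = nQ / (1·√S) = 0.024 × 2.38 / (√0.00022) = 3.851.
Trying y = 2.28 m: A R^(2/3) = 4.357 — too large.
Trying y = 2.06 m: A R^(2/3) = 3.845 — ≈ 3.851.

y_n = 2.06 m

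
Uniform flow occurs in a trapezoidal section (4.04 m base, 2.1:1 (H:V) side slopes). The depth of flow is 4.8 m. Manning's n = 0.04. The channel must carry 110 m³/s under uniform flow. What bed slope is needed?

With bottom width b = 4.04 m and side slope z = 2.1: A = (b + zy)y = (4.04 + 2.1×4.8)×4.8 = 67.78 m²; P = b + 2y√(1+z²) = 4.04 + 2×4.8×2.326 = 26.37 m.
Hydraulic radius R = A/P = 67.78/26.37 = 2.57 m.
From Manning's equation, S = [nQ / (1 A R^(2/3))]² = [0.04 × 110 / (1 × 67.78 × 2.57^(2/3))]² = 0.0012.

S = 0.0012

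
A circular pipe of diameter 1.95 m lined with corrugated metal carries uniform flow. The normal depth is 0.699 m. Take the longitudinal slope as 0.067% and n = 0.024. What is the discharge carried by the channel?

For a circular section of diameter D = 1.95 m at depth y = 0.699 m, the central angle is θ = 2 arccos(1 − 2y/D) = 2.568 rad. Then A = (D²/8)(θ − sin θ) = 0.9623 m² and P = Dθ/2 = 2.503 m.
Hydraulic radius R = A/P = 0.9623/2.503 = 0.3844 m.
Manning's equation: Q = (1/n) A R^(2/3) S^(1/2) = (1/0.024) × 0.9623 × 0.3844^(2/3) × 0.00067^(1/2) = 0.549 m³/s.

Q = 0.549 m³/s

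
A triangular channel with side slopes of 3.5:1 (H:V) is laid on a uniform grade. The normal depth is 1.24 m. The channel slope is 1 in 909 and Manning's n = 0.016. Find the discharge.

Q = 7.9 m³/s

For a triangular section with side slope z = 3.5: A = zy² = 3.5×1.24² = 5.382 m²; P = 2y√(1+z²) = 2×1.24×3.64 = 9.027 m.
Hydraulic radius R = A/P = 5.382/9.027 = 0.5961 m.
Manning's equation: Q = (1/n) A R^(2/3) S^(1/2) = (1/0.016) × 5.382 × 0.5961^(2/3) × 0.0011^(1/2) = 7.9 m³/s.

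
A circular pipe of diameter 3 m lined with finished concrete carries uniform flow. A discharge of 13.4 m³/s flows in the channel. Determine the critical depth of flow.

At critical depth, Q² T / (g A³) = 1, i.e. A³/T = Q²/g = 13.4²/9.81 = 18.3.
Trying y = 1.15 m: A³/T = 5.317 — too small.
Trying y = 1.59 m: A³/T = 18.38 — matches.

y_c = 1.59 m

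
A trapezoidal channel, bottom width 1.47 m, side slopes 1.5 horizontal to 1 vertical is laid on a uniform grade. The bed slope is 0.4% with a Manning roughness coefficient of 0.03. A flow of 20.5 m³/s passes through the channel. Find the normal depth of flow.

Manning's equation rearranged: A R^(2/3) = nQ / (1·√S) = 0.03 × 20.5 / (√0.004) = 9.724.
Try y = 2.48 m: A R^(2/3) = 14.83 — high.
Try y = 1.76 m: A R^(2/3) = 6.87 — low.
Try y = 2.06 m: A R^(2/3) = 9.74 — matches.

y_n = 2.06 m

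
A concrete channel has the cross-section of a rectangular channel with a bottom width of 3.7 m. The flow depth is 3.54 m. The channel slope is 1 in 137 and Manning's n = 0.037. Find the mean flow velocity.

Flow area A = b·y = 3.7 × 3.54 = 13.1 m². Wetted perimeter P = b + 2y = 3.7 + 2×3.54 = 10.78 m.
Hydraulic radius R = A/P = 13.1/10.78 = 1.215 m.
From Manning's equation, V = (1/n) R^(2/3) S^(1/2) = (1/0.037) × 1.215^(2/3) × 0.007299^(1/2) = 2.63 m/s.

V = 2.63 m/s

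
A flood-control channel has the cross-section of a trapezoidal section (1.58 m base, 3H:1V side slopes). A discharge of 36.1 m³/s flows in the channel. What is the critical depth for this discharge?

y_c = 1.73 m

At critical depth, Q² T / (g A³) = 1, i.e. A³/T = Q²/g = 36.1²/9.81 = 132.8.
Try y = 1.46 m: A³/T = 63.72 — too small.
Try y = 1.87 m: A³/T = 189.9 — too large.
Try y = 1.73 m: A³/T = 134.3 — matches.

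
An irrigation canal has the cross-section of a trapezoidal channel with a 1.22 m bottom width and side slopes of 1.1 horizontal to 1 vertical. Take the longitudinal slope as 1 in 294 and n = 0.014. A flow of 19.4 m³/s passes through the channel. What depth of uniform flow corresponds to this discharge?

Manning's equation rearranged: A R^(2/3) = nQ / (1·√S) = 0.014 × 19.4 / (√0.003401) = 4.657.
Try y = 1.28 m: A R^(2/3) = 2.574 — short.
Try y = 2.17 m: A R^(2/3) = 7.932 — over.
Try y = 1.7 m: A R^(2/3) = 4.666 — ≈ 4.657.

y_n = 1.7 m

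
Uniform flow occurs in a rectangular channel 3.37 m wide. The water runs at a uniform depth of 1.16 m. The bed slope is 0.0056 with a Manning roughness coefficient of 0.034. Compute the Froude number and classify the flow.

subcritical

Flow area A = b·y = 3.37 × 1.16 = 3.909 m². Wetted perimeter P = b + 2y = 3.37 + 2×1.16 = 5.69 m.
Hydraulic radius R = A/P = 3.909/5.69 = 0.687 m.
V = (1/n) R^(2/3) √S = (1/0.034) × 0.687^(2/3) × √0.0056 = 1.714 m/s. Hydraulic depth D_h = A/T = 3.909/3.37 = 1.16 m.
Froude number Fr = V/√(g·D_h) = 1.714/√(9.81×1.16) = 0.508, which is less than 1, so the flow is subcritical.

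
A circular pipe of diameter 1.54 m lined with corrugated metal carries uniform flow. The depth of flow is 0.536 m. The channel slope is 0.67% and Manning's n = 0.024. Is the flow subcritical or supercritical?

For a circular section of diameter D = 1.54 m at depth y = 0.536 m, the central angle is θ = 2 arccos(1 − 2y/D) = 2.524 rad. Then A = (D²/8)(θ − sin θ) = 0.5766 m² and P = Dθ/2 = 1.944 m.
Hydraulic radius R = A/P = 0.5766/1.944 = 0.2967 m.
V = (1/n) R^(2/3) √S = (1/0.024) × 0.2967^(2/3) × √0.0067 = 1.517 m/s. Hydraulic depth D_h = A/T = 0.5766/1.467 = 0.393 m.
Froude number Fr = V/√(g·D_h) = 1.517/√(9.81×0.393) = 0.773, which is less than 1, so the flow is subcritical.

subcritical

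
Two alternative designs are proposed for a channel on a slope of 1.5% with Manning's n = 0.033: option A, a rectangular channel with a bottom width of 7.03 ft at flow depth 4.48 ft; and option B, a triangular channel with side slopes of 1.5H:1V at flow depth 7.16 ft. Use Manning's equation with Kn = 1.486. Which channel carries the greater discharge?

channel B

Channel A: Flow area A = b·y = 7.03 × 4.48 = 31.49 ft². Wetted perimeter P = b + 2y = 7.03 + 2×4.48 = 15.99 ft. Hydraulic radius R = A/P = 31.49/15.99 = 1.97 ft. Q_A = (1.486/0.033)·31.49·1.97^(2/3)·√0.015 = 272.9 ft³/s.
Channel B: For a triangular section with side slope z = 1.5: A = zy² = 1.5×7.16² = 76.9 ft²; P = 2y√(1+z²) = 2×7.16×1.803 = 25.82 ft. Hydraulic radius R = A/P = 76.9/25.82 = 2.979 ft. Q_B = (1.486/0.033)·76.9·2.979^(2/3)·√0.015 = 878 ft³/s.
Q_A = 272.9 ft³/s vs Q_B = 878 ft³/s, so channel B carries more.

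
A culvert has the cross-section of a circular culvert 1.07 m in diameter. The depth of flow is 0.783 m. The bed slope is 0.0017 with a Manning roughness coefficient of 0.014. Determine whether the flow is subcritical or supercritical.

For a circular section of diameter D = 1.07 m at depth y = 0.783 m, the central angle is θ = 2 arccos(1 − 2y/D) = 4.106 rad. Then A = (D²/8)(θ − sin θ) = 0.7051 m² and P = Dθ/2 = 2.196 m.
Hydraulic radius R = A/P = 0.7051/2.196 = 0.321 m.
V = (1/n) R^(2/3) √S = (1/0.014) × 0.321^(2/3) × √0.0017 = 1.381 m/s. Hydraulic depth D_h = A/T = 0.7051/0.9481 = 0.7437 m.
Froude number Fr = V/√(g·D_h) = 1.381/√(9.81×0.7437) = 0.511, which is less than 1, so the flow is subcritical.

subcritical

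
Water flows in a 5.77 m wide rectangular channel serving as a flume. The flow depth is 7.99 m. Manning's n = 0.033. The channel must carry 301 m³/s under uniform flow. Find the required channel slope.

Flow area A = b·y = 5.77 × 7.99 = 46.1 m². Wetted perimeter P = b + 2y = 5.77 + 2×7.99 = 21.75 m.
Hydraulic radius R = A/P = 46.1/21.75 = 2.12 m.
From Manning's equation, S = [nQ / (1 A R^(2/3))]² = [0.033 × 301 / (1 × 46.1 × 2.12^(2/3))]² = 0.017.

S = 0.017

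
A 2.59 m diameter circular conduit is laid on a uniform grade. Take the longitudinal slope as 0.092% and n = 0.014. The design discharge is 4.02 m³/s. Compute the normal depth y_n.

y_n = 1.25 m

Manning's equation rearranged: A R^(2/3) = nQ / (1·√S) = 0.014 × 4.02 / (√0.00092) = 1.855.
Try y = 1.43 m: A R^(2/3) = 2.324 — high.
Try y = 1.05 m: A R^(2/3) = 1.362 — low.
Try y = 1.25 m: A R^(2/3) = 1.856 — matches.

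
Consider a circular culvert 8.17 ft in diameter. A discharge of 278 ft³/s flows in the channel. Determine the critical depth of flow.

y_c = 4.18 ft

At critical depth, Q² T / (g A³) = 1, i.e. A³/T = Q²/g = 278²/32.2 = 2400.
At y = 4.97 ft: A³/T = 4666 — high.
At y = 3.72 ft: A³/T = 1541 — low.
At y = 4.18 ft: A³/T = 2407 — ≈ 2400.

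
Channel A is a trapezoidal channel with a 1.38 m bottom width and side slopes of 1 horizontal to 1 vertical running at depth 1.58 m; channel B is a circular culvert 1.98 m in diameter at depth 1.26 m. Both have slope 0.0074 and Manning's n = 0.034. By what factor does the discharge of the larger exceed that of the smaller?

Channel A: With bottom width b = 1.38 m and side slope z = 1: A = (b + zy)y = (1.38 + 1×1.58)×1.58 = 4.677 m²; P = b + 2y√(1+z²) = 1.38 + 2×1.58×1.414 = 5.849 m. Hydraulic radius R = A/P = 4.677/5.849 = 0.7996 m. Q_A = (1/0.034)·4.677·0.7996^(2/3)·√0.0074 = 10.19 m³/s.
Channel B: For a circular section of diameter D = 1.98 m at depth y = 1.26 m, the central angle is θ = 2 arccos(1 − 2y/D) = 3.694 rad. Then A = (D²/8)(θ − sin θ) = 2.067 m² and P = Dθ/2 = 3.657 m. Hydraulic radius R = A/P = 2.067/3.657 = 0.5653 m. Q_B = (1/0.034)·2.067·0.5653^(2/3)·√0.0074 = 3.576 m³/s.
The larger discharge is 10.19 m³/s and the smaller is 3.576 m³/s; the ratio is 2.85.

2.85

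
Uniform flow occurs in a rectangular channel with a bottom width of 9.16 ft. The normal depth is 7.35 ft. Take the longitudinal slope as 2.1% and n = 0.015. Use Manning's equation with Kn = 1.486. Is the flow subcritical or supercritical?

supercritical

Flow area A = b·y = 9.16 × 7.35 = 67.33 ft². Wetted perimeter P = b + 2y = 9.16 + 2×7.35 = 23.86 ft.
Hydraulic radius R = A/P = 67.33/23.86 = 2.822 ft.
V = (1.486/n) R^(2/3) √S = (1.486/0.015) × 2.822^(2/3) × √0.021 = 28.67 ft/s. Hydraulic depth D_h = A/T = 67.33/9.16 = 7.35 ft.
Froude number Fr = V/√(g·D_h) = 28.67/√(32.2×7.35) = 1.86, which is greater than 1, so the flow is supercritical.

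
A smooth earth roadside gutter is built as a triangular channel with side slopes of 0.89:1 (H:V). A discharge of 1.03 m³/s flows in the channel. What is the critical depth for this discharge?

y_c = 0.771 m

At critical depth, Q² T / (g A³) = 1, i.e. A³/T = Q²/g = 1.03²/9.81 = 0.1081.
Try y = 0.939 m: A³/T = 0.2891 — over.
Try y = 0.616 m: A³/T = 0.03513 — short.
Try y = 0.771 m: A³/T = 0.1079 — matches.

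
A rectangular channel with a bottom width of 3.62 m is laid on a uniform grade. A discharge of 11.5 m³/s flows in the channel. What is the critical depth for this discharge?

For a rectangular channel, critical depth y_c = (q²/g)^(1/3) where q = Q/b = 11.5/3.62 = 3.177 m²/s.
So y_c = (3.177²/9.81)^(1/3) = 1.01 m.

y_c = 1.01 m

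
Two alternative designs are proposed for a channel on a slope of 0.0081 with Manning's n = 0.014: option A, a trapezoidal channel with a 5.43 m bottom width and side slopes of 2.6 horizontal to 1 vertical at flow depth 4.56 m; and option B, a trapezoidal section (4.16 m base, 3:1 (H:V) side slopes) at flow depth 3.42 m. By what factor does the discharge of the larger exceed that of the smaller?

1.94

Channel A: With bottom width b = 5.43 m and side slope z = 2.6: A = (b + zy)y = (5.43 + 2.6×4.56)×4.56 = 78.82 m²; P = b + 2y√(1+z²) = 5.43 + 2×4.56×2.786 = 30.84 m. Hydraulic radius R = A/P = 78.82/30.84 = 2.556 m. Q_A = (1/0.014)·78.82·2.556^(2/3)·√0.0081 = 947.4 m³/s.
Channel B: With bottom width b = 4.16 m and side slope z = 3: A = (b + zy)y = (4.16 + 3×3.42)×3.42 = 49.32 m²; P = b + 2y√(1+z²) = 4.16 + 2×3.42×3.162 = 25.79 m. Hydraulic radius R = A/P = 49.32/25.79 = 1.912 m. Q_B = (1/0.014)·49.32·1.912^(2/3)·√0.0081 = 488.4 m³/s.
The larger discharge is 947.4 m³/s and the smaller is 488.4 m³/s; the ratio is 1.94.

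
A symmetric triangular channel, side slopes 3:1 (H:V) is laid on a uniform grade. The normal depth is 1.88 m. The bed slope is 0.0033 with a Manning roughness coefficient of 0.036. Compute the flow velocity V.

V = 1.48 m/s

For a triangular section with side slope z = 3: A = zy² = 3×1.88² = 10.6 m²; P = 2y√(1+z²) = 2×1.88×3.162 = 11.89 m.
Hydraulic radius R = A/P = 10.6/11.89 = 0.8918 m.
From Manning's equation, V = (1/n) R^(2/3) S^(1/2) = (1/0.036) × 0.8918^(2/3) × 0.0033^(1/2) = 1.48 m/s.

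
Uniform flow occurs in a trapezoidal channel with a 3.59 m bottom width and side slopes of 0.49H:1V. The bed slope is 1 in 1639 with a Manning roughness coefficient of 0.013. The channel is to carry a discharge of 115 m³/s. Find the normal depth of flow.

Manning's equation rearranged: A R^(2/3) = nQ / (1·√S) = 0.013 × 115 / (√0.0006101) = 60.52.
Try y = 6.32 m: A R^(2/3) = 75.59 — too large.
Try y = 4.14 m: A R^(2/3) = 34.62 — too small.
Try y = 5.62 m: A R^(2/3) = 60.55 — close enough.

y_n = 5.62 m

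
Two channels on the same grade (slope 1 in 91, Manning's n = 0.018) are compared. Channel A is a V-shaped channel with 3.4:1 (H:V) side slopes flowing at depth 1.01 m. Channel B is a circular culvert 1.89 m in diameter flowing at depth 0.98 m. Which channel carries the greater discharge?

channel A

Channel A: For a triangular section with side slope z = 3.4: A = zy² = 3.4×1.01² = 3.468 m²; P = 2y√(1+z²) = 2×1.01×3.544 = 7.159 m. Hydraulic radius R = A/P = 3.468/7.159 = 0.4845 m. Q_A = (1/0.018)·3.468·0.4845^(2/3)·√0.01099 = 12.46 m³/s.
Channel B: For a circular section of diameter D = 1.89 m at depth y = 0.98 m, the central angle is θ = 2 arccos(1 − 2y/D) = 3.216 rad. Then A = (D²/8)(θ − sin θ) = 1.469 m² and P = Dθ/2 = 3.039 m. Hydraulic radius R = A/P = 1.469/3.039 = 0.4834 m. Q_B = (1/0.018)·1.469·0.4834^(2/3)·√0.01099 = 5.269 m³/s.
Q_A = 12.46 m³/s vs Q_B = 5.269 m³/s, so channel A carries more.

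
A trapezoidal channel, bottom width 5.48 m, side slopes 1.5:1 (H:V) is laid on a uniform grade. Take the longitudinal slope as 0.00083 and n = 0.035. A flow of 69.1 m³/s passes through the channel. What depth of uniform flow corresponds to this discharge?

Manning's equation rearranged: A R^(2/3) = nQ / (1·√S) = 0.035 × 69.1 / (√0.00083) = 83.95.
Try y = 3.68 m: A R^(2/3) = 67.62 — short.
Try y = 4.84 m: A R^(2/3) = 119.2 — over.
Try y = 4.09 m: A R^(2/3) = 83.94 — ≈ 83.95.

y_n = 4.09 m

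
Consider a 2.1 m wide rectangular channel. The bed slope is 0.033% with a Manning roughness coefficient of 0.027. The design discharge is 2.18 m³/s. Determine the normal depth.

y_n = 1.98 m

Manning's equation rearranged: A R^(2/3) = nQ / (1·√S) = 0.027 × 2.18 / (√0.00033) = 3.24.
Trying y = 2.34 m: A R^(2/3) = 3.965 — too large.
Trying y = 1.45 m: A R^(2/3) = 2.188 — too small.
Trying y = 1.98 m: A R^(2/3) = 3.235 — close enough.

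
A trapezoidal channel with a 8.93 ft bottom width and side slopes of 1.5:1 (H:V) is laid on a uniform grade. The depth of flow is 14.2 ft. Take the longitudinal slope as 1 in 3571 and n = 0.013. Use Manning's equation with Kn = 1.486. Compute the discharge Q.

Q = 3040 ft³/s

With bottom width b = 8.93 ft and side slope z = 1.5: A = (b + zy)y = (8.93 + 1.5×14.2)×14.2 = 429.3 ft²; P = b + 2y√(1+z²) = 8.93 + 2×14.2×1.803 = 60.13 ft.
Hydraulic radius R = A/P = 429.3/60.13 = 7.139 ft.
Manning's equation: Q = (1.486/n) A R^(2/3) S^(1/2) = (1.486/0.013) × 429.3 × 7.139^(2/3) × 0.00028^(1/2) = 3040 ft³/s.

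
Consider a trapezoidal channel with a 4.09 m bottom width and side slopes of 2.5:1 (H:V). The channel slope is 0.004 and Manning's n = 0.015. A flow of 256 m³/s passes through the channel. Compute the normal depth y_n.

y_n = 3.28 m

Manning's equation rearranged: A R^(2/3) = nQ / (1·√S) = 0.015 × 256 / (√0.004) = 60.72.
Trying y = 2.56 m: A R^(2/3) = 35.22 — low.
Trying y = 3.54 m: A R^(2/3) = 72.19 — high.
Trying y = 3.28 m: A R^(2/3) = 60.82 — matches.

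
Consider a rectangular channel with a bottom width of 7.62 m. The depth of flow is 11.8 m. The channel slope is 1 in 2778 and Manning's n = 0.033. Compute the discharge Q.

Q = 105 m³/s

Flow area A = b·y = 7.62 × 11.8 = 89.92 m². Wetted perimeter P = b + 2y = 7.62 + 2×11.8 = 31.22 m.
Hydraulic radius R = A/P = 89.92/31.22 = 2.88 m.
Manning's equation: Q = (1/n) A R^(2/3) S^(1/2) = (1/0.033) × 89.92 × 2.88^(2/3) × 0.00036^(1/2) = 105 m³/s.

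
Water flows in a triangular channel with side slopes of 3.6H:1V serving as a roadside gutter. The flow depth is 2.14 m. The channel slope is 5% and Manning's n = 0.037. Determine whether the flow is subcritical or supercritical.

supercritical

For a triangular section with side slope z = 3.6: A = zy² = 3.6×2.14² = 16.49 m²; P = 2y√(1+z²) = 2×2.14×3.736 = 15.99 m.
Hydraulic radius R = A/P = 16.49/15.99 = 1.031 m.
V = (1/n) R^(2/3) √S = (1/0.037) × 1.031^(2/3) × √0.05 = 6.168 m/s. Hydraulic depth D_h = A/T = 16.49/15.41 = 1.07 m.
Froude number Fr = V/√(g·D_h) = 6.168/√(9.81×1.07) = 1.9, which is greater than 1, so the flow is supercritical.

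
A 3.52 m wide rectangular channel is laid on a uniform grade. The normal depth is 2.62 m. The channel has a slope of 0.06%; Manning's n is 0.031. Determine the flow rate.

Flow area A = b·y = 3.52 × 2.62 = 9.222 m². Wetted perimeter P = b + 2y = 3.52 + 2×2.62 = 8.76 m.
Hydraulic radius R = A/P = 9.222/8.76 = 1.053 m.
Manning's equation: Q = (1/n) A R^(2/3) S^(1/2) = (1/0.031) × 9.222 × 1.053^(2/3) × 0.0006^(1/2) = 7.54 m³/s.

Q = 7.54 m³/s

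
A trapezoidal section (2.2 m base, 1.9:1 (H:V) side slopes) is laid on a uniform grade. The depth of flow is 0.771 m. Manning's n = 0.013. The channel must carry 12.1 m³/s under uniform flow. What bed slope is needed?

S = 0.00755

With bottom width b = 2.2 m and side slope z = 1.9: A = (b + zy)y = (2.2 + 1.9×0.771)×0.771 = 2.826 m²; P = b + 2y√(1+z²) = 2.2 + 2×0.771×2.147 = 5.511 m.
Hydraulic radius R = A/P = 2.826/5.511 = 0.5127 m.
From Manning's equation, S = [nQ / (1 A R^(2/3))]² = [0.013 × 12.1 / (1 × 2.826 × 0.5127^(2/3))]² = 0.00755.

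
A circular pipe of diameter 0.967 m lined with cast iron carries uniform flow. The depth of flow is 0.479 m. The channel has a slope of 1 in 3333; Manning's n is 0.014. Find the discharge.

For a circular section of diameter D = 0.967 m at depth y = 0.479 m, the central angle is θ = 2 arccos(1 − 2y/D) = 3.123 rad. Then A = (D²/8)(θ − sin θ) = 0.3629 m² and P = Dθ/2 = 1.51 m.
Hydraulic radius R = A/P = 0.3629/1.51 = 0.2403 m.
Manning's equation: Q = (1/n) A R^(2/3) S^(1/2) = (1/0.014) × 0.3629 × 0.2403^(2/3) × 0.0003^(1/2) = 0.174 m³/s.

Q = 0.174 m³/s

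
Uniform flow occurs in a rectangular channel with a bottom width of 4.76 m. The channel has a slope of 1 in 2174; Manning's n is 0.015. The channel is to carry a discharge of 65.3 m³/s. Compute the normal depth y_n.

y_n = 6.61 m

Manning's equation rearranged: A R^(2/3) = nQ / (1·√S) = 0.015 × 65.3 / (√0.00046) = 45.67.
Trying y = 4.84 m: A R^(2/3) = 31.46 — short.
Trying y = 6.61 m: A R^(2/3) = 45.69 — close enough.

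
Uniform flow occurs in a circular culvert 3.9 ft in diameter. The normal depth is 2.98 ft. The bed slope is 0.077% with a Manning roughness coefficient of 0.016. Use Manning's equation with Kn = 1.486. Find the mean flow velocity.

V = 2.88 ft/s

For a circular section of diameter D = 3.9 ft at depth y = 2.98 ft, the central angle is θ = 2 arccos(1 − 2y/D) = 4.255 rad. Then A = (D²/8)(θ − sin θ) = 9.794 ft² and P = Dθ/2 = 8.296 ft.
Hydraulic radius R = A/P = 9.794/8.296 = 1.181 ft.
From Manning's equation, V = (1.486/n) R^(2/3) S^(1/2) = (1.486/0.016) × 1.181^(2/3) × 0.00077^(1/2) = 2.88 ft/s.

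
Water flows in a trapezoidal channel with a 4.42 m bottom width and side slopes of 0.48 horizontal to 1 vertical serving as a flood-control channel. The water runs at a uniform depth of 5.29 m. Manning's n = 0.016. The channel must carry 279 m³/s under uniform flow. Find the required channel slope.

S = 0.0049

With bottom width b = 4.42 m and side slope z = 0.48: A = (b + zy)y = (4.42 + 0.48×5.29)×5.29 = 36.81 m²; P = b + 2y√(1+z²) = 4.42 + 2×5.29×1.109 = 16.16 m.
Hydraulic radius R = A/P = 36.81/16.16 = 2.279 m.
From Manning's equation, S = [nQ / (1 A R^(2/3))]² = [0.016 × 279 / (1 × 36.81 × 2.279^(2/3))]² = 0.0049.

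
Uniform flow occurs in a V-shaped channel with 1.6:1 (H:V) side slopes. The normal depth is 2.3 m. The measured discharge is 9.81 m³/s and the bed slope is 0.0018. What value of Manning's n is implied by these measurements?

n = 0.036

For a triangular section with side slope z = 1.6: A = zy² = 1.6×2.3² = 8.464 m²; P = 2y√(1+z²) = 2×2.3×1.887 = 8.679 m.
Hydraulic radius R = A/P = 8.464/8.679 = 0.9752 m.
Rearranging Manning's equation: n = (1/Q) A R^(2/3) S^(1/2) = (1/9.81) × 8.464 × 0.9752^(2/3) × √0.0018 = 0.036.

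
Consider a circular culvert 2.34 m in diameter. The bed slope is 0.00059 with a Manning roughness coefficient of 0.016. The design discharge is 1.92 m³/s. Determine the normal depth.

Manning's equation rearranged: A R^(2/3) = nQ / (1·√S) = 0.016 × 1.92 / (√0.00059) = 1.265.
Try y = 1.23 m: A R^(2/3) = 1.636 — too large.
Try y = 0.879 m: A R^(2/3) = 0.9028 — too small.
Try y = 1.06 m: A R^(2/3) = 1.268 — matches.

y_n = 1.06 m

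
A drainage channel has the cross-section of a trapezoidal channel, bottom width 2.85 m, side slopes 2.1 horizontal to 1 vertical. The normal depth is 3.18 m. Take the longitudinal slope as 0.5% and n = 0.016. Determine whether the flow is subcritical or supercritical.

With bottom width b = 2.85 m and side slope z = 2.1: A = (b + zy)y = (2.85 + 2.1×3.18)×3.18 = 30.3 m²; P = b + 2y√(1+z²) = 2.85 + 2×3.18×2.326 = 17.64 m.
Hydraulic radius R = A/P = 30.3/17.64 = 1.717 m.
V = (1/n) R^(2/3) √S = (1/0.016) × 1.717^(2/3) × √0.005 = 6.338 m/s. Hydraulic depth D_h = A/T = 30.3/16.21 = 1.87 m.
Froude number Fr = V/√(g·D_h) = 6.338/√(9.81×1.87) = 1.48, which is greater than 1, so the flow is supercritical.

supercritical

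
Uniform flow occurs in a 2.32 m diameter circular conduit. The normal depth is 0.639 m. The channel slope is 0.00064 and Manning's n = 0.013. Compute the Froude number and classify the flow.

subcritical

For a circular section of diameter D = 2.32 m at depth y = 0.639 m, the central angle is θ = 2 arccos(1 − 2y/D) = 2.21 rad. Then A = (D²/8)(θ − sin θ) = 0.9469 m² and P = Dθ/2 = 2.564 m.
Hydraulic radius R = A/P = 0.9469/2.564 = 0.3694 m.
V = (1/n) R^(2/3) √S = (1/0.013) × 0.3694^(2/3) × √0.00064 = 1.002 m/s. Hydraulic depth D_h = A/T = 0.9469/2.073 = 0.4568 m.
Froude number Fr = V/√(g·D_h) = 1.002/√(9.81×0.4568) = 0.473, which is less than 1, so the flow is subcritical.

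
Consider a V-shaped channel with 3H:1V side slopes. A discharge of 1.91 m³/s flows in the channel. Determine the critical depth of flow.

At critical depth, Q² T / (g A³) = 1, i.e. A³/T = Q²/g = 1.91²/9.81 = 0.3719.
Trying y = 0.468 m: A³/T = 0.101 — low.
Trying y = 0.719 m: A³/T = 0.8647 — high.
Trying y = 0.607 m: A³/T = 0.3708 — matches.

y_c = 0.607 m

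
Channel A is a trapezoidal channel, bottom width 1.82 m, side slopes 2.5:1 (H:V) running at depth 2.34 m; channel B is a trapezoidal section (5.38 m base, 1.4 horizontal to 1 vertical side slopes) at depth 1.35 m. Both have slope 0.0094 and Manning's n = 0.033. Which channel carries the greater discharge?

Channel A: With bottom width b = 1.82 m and side slope z = 2.5: A = (b + zy)y = (1.82 + 2.5×2.34)×2.34 = 17.95 m²; P = b + 2y√(1+z²) = 1.82 + 2×2.34×2.693 = 14.42 m. Hydraulic radius R = A/P = 17.95/14.42 = 1.245 m. Q_A = (1/0.033)·17.95·1.245^(2/3)·√0.0094 = 61.01 m³/s.
Channel B: With bottom width b = 5.38 m and side slope z = 1.4: A = (b + zy)y = (5.38 + 1.4×1.35)×1.35 = 9.815 m²; P = b + 2y√(1+z²) = 5.38 + 2×1.35×1.72 = 10.03 m. Hydraulic radius R = A/P = 9.815/10.03 = 0.979 m. Q_B = (1/0.033)·9.815·0.979^(2/3)·√0.0094 = 28.43 m³/s.
Q_A = 61.01 m³/s vs Q_B = 28.43 m³/s, so channel A carries more.

channel A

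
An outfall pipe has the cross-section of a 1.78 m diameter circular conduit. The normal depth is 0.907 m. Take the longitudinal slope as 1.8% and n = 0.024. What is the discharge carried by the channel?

Q = 4.19 m³/s

For a circular section of diameter D = 1.78 m at depth y = 0.907 m, the central angle is θ = 2 arccos(1 − 2y/D) = 3.18 rad. Then A = (D²/8)(θ − sin θ) = 1.274 m² and P = Dθ/2 = 2.83 m.
Hydraulic radius R = A/P = 1.274/2.83 = 0.4503 m.
Manning's equation: Q = (1/n) A R^(2/3) S^(1/2) = (1/0.024) × 1.274 × 0.4503^(2/3) × 0.018^(1/2) = 4.19 m³/s.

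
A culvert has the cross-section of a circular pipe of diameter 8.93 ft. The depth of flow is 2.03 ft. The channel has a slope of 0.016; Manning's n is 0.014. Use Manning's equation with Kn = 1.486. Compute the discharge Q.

Q = 163 ft³/s

For a circular section of diameter D = 8.93 ft at depth y = 2.03 ft, the central angle is θ = 2 arccos(1 − 2y/D) = 1.988 rad. Then A = (D²/8)(θ − sin θ) = 10.7 ft² and P = Dθ/2 = 8.876 ft.
Hydraulic radius R = A/P = 10.7/8.876 = 1.206 ft.
Manning's equation: Q = (1.486/n) A R^(2/3) S^(1/2) = (1.486/0.014) × 10.7 × 1.206^(2/3) × 0.016^(1/2) = 163 ft³/s.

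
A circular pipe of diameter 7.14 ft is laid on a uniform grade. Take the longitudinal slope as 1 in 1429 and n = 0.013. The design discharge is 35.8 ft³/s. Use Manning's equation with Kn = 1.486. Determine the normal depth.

y_n = 2.17 ft

Manning's equation rearranged: A R^(2/3) = nQ / (1.486·√S) = 0.013 × 35.8 / (1.486 × √0.0006998) = 11.84.
Try y = 1.81 ft: A R^(2/3) = 8.296 — too small.
Try y = 2.17 ft: A R^(2/3) = 11.83 — close enough.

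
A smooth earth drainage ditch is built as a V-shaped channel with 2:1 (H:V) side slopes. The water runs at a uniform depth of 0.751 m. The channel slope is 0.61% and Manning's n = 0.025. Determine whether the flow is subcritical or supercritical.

For a triangular section with side slope z = 2: A = zy² = 2×0.751² = 1.128 m²; P = 2y√(1+z²) = 2×0.751×2.236 = 3.359 m.
Hydraulic radius R = A/P = 1.128/3.359 = 0.3359 m.
V = (1/n) R^(2/3) √S = (1/0.025) × 0.3359^(2/3) × √0.0061 = 1.509 m/s. Hydraulic depth D_h = A/T = 1.128/3.004 = 0.3755 m.
Froude number Fr = V/√(g·D_h) = 1.509/√(9.81×0.3755) = 0.786, which is less than 1, so the flow is subcritical.

subcritical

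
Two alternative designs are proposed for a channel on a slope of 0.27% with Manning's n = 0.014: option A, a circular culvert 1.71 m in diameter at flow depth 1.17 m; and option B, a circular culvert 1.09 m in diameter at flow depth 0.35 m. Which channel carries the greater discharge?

channel A

Channel A: For a circular section of diameter D = 1.71 m at depth y = 1.17 m, the central angle is θ = 2 arccos(1 − 2y/D) = 3.896 rad. Then A = (D²/8)(θ − sin θ) = 1.674 m² and P = Dθ/2 = 3.331 m. Hydraulic radius R = A/P = 1.674/3.331 = 0.5027 m. Q_A = (1/0.014)·1.674·0.5027^(2/3)·√0.0027 = 3.929 m³/s.
Channel B: For a circular section of diameter D = 1.09 m at depth y = 0.35 m, the central angle is θ = 2 arccos(1 − 2y/D) = 2.41 rad. Then A = (D²/8)(θ − sin θ) = 0.2586 m² and P = Dθ/2 = 1.313 m. Hydraulic radius R = A/P = 0.2586/1.313 = 0.1969 m. Q_B = (1/0.014)·0.2586·0.1969^(2/3)·√0.0027 = 0.3249 m³/s.
Q_A = 3.929 m³/s vs Q_B = 0.3249 m³/s, so channel A carries more.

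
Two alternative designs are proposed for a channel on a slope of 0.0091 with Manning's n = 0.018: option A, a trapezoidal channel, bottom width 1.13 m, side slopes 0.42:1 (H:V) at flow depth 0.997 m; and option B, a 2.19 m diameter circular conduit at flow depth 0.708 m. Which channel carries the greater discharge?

Channel A: With bottom width b = 1.13 m and side slope z = 0.42: A = (b + zy)y = (1.13 + 0.42×0.997)×0.997 = 1.544 m²; P = b + 2y√(1+z²) = 1.13 + 2×0.997×1.085 = 3.293 m. Hydraulic radius R = A/P = 1.544/3.293 = 0.4689 m. Q_A = (1/0.018)·1.544·0.4689^(2/3)·√0.0091 = 4.939 m³/s.
Channel B: For a circular section of diameter D = 2.19 m at depth y = 0.708 m, the central angle is θ = 2 arccos(1 − 2y/D) = 2.419 rad. Then A = (D²/8)(θ − sin θ) = 1.054 m² and P = Dθ/2 = 2.649 m. Hydraulic radius R = A/P = 1.054/2.649 = 0.3978 m. Q_B = (1/0.018)·1.054·0.3978^(2/3)·√0.0091 = 3.021 m³/s.
Q_A = 4.939 m³/s vs Q_B = 3.021 m³/s, so channel A carries more.

channel A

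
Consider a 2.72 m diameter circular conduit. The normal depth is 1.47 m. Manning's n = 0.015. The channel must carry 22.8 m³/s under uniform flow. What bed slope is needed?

For a circular section of diameter D = 2.72 m at depth y = 1.47 m, the central angle is θ = 2 arccos(1 − 2y/D) = 3.304 rad. Then A = (D²/8)(θ − sin θ) = 3.204 m² and P = Dθ/2 = 4.493 m.
Hydraulic radius R = A/P = 3.204/4.493 = 0.7132 m.
From Manning's equation, S = [nQ / (1 A R^(2/3))]² = [0.015 × 22.8 / (1 × 3.204 × 0.7132^(2/3))]² = 0.0179.

S = 0.0179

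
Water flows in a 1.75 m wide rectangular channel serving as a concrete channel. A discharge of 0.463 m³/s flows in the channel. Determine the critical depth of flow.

y_c = 0.193 m

For a rectangular channel, critical depth y_c = (q²/g)^(1/3) where q = Q/b = 0.463/1.75 = 0.2646 m²/s.
So y_c = (0.2646²/9.81)^(1/3) = 0.193 m.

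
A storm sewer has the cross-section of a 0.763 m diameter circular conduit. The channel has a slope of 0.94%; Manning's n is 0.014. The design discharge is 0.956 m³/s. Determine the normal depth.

Manning's equation rearranged: A R^(2/3) = nQ / (1·√S) = 0.014 × 0.956 / (√0.0094) = 0.138.
At y = 0.683 m: A R^(2/3) = 0.1611 — over.
At y = 0.572 m: A R^(2/3) = 0.1381 — close enough.

y_n = 0.572 m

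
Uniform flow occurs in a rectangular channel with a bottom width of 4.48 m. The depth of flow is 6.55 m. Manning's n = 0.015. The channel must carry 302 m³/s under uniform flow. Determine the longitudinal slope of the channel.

S = 0.012

Flow area A = b·y = 4.48 × 6.55 = 29.34 m². Wetted perimeter P = b + 2y = 4.48 + 2×6.55 = 17.58 m.
Hydraulic radius R = A/P = 29.34/17.58 = 1.669 m.
From Manning's equation, S = [nQ / (1 A R^(2/3))]² = [0.015 × 302 / (1 × 29.34 × 1.669^(2/3))]² = 0.012.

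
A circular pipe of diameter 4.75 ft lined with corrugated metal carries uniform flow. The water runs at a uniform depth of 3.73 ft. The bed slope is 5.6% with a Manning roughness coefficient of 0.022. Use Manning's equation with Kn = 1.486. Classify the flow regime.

For a circular section of diameter D = 4.75 ft at depth y = 3.73 ft, the central angle is θ = 2 arccos(1 − 2y/D) = 4.356 rad. Then A = (D²/8)(θ − sin θ) = 14.93 ft² and P = Dθ/2 = 10.35 ft.
Hydraulic radius R = A/P = 14.93/10.35 = 1.443 ft.
V = (1.486/n) R^(2/3) √S = (1.486/0.022) × 1.443^(2/3) × √0.056 = 20.41 ft/s. Hydraulic depth D_h = A/T = 14.93/3.901 = 3.827 ft.
Froude number Fr = V/√(g·D_h) = 20.41/√(32.2×3.827) = 1.84, which is greater than 1, so the flow is supercritical.

supercritical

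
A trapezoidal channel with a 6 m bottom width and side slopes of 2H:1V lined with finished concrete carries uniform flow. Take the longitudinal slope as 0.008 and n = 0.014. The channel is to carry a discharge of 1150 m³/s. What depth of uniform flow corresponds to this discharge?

Manning's equation rearranged: A R^(2/3) = nQ / (1·√S) = 0.014 × 1150 / (√0.008) = 180.
Trying y = 4.06 m: A R^(2/3) = 102 — too small.
Trying y = 6.44 m: A R^(2/3) = 280 — too large.
Trying y = 5.28 m: A R^(2/3) = 180 — close enough.

y_n = 5.28 m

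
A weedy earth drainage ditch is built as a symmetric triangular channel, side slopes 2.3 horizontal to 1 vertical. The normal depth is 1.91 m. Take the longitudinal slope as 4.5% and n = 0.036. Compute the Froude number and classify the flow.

For a triangular section with side slope z = 2.3: A = zy² = 2.3×1.91² = 8.391 m²; P = 2y√(1+z²) = 2×1.91×2.508 = 9.581 m.
Hydraulic radius R = A/P = 8.391/9.581 = 0.8758 m.
V = (1/n) R^(2/3) √S = (1/0.036) × 0.8758^(2/3) × √0.045 = 5.394 m/s. Hydraulic depth D_h = A/T = 8.391/8.786 = 0.955 m.
Froude number Fr = V/√(g·D_h) = 5.394/√(9.81×0.955) = 1.76, which is greater than 1, so the flow is supercritical.

supercritical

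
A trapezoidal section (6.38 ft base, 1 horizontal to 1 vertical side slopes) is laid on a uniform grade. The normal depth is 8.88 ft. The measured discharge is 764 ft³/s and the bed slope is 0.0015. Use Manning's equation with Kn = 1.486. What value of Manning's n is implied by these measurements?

With bottom width b = 6.38 ft and side slope z = 1: A = (b + zy)y = (6.38 + 1×8.88)×8.88 = 135.5 ft²; P = b + 2y√(1+z²) = 6.38 + 2×8.88×1.414 = 31.5 ft.
Hydraulic radius R = A/P = 135.5/31.5 = 4.302 ft.
Rearranging Manning's equation: n = (1.486/Q) A R^(2/3) S^(1/2) = (1.486/764) × 135.5 × 4.302^(2/3) × √0.0015 = 0.027.

n = 0.027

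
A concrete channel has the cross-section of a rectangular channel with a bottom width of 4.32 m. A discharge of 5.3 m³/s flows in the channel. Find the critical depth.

For a rectangular channel, critical depth y_c = (q²/g)^(1/3) where q = Q/b = 5.3/4.32 = 1.227 m²/s.
So y_c = (1.227²/9.81)^(1/3) = 0.535 m.

y_c = 0.535 m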